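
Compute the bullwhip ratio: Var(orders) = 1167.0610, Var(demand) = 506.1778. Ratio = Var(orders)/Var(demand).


BW = 1167.0610 / 506.1778 = 2.3056

2.3056


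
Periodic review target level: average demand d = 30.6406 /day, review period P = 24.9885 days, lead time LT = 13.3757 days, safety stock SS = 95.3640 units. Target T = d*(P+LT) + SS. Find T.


P + LT = 38.3642
d*(P+LT) = 30.6406 * 38.3642 = 1175.5021
T = 1175.5021 + 95.3640 = 1270.8661

1270.8661 units


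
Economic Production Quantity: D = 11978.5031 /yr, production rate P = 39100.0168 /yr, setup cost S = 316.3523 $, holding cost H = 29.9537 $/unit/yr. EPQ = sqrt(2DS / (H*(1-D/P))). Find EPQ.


1 - D/P = 1 - 0.3064 = 0.6936
H*(1-D/P) = 20.7772
2DS = 7578854.0125
EPQ = sqrt(364767.4567) = 603.9598

603.9598 units


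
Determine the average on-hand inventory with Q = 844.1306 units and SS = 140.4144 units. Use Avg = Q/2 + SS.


Q/2 = 422.0653
Avg = 422.0653 + 140.4144 = 562.4797

562.4797 units


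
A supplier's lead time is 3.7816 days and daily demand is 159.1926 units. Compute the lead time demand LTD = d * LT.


LTD = 159.1926 * 3.7816 = 602.0027

602.0027 units


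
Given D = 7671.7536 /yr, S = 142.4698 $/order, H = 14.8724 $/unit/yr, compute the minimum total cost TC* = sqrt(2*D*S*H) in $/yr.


2*D*S*H = 32510864.1663
TC* = sqrt(32510864.1663) = 5701.8299

5701.8299 $/yr


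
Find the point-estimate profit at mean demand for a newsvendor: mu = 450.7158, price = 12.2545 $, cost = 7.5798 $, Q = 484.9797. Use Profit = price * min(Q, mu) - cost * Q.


Sales at mu = min(484.9797, 450.7158) = 450.7158
Revenue = 12.2545 * 450.7158 = 5523.2968
Total cost = 7.5798 * 484.9797 = 3676.0491
Profit = 5523.2968 - 3676.0491 = 1847.2476

1847.2476 $


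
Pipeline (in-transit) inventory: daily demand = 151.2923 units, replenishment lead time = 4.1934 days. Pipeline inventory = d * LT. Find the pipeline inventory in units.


Pipeline = 151.2923 * 4.1934 = 634.4291

634.4291 units


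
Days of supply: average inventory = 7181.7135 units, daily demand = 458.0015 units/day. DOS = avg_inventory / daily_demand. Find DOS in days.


DOS = 7181.7135 / 458.0015 = 15.6805

15.6805 days


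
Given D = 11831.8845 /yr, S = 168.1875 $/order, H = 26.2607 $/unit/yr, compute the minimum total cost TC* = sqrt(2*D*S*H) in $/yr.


2*D*S*H = 104516276.8696
TC* = sqrt(104516276.8696) = 10223.3202

10223.3202 $/yr


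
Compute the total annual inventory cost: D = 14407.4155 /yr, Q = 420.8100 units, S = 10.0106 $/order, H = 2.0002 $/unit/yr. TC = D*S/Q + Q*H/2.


Ordering cost = D*S/Q = 342.7363
Holding cost = Q*H/2 = 420.8521
TC = 342.7363 + 420.8521 = 763.5884

763.5884 $/yr


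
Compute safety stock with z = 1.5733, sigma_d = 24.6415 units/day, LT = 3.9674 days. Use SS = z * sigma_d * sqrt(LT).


sqrt(LT) = sqrt(3.9674) = 1.9918
SS = 1.5733 * 24.6415 * 1.9918 = 77.2203

77.2203 units


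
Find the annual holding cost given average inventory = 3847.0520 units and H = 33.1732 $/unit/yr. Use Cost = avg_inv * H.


Cost = 3847.0520 * 33.1732 = 127619.0254

127619.0254 $/yr


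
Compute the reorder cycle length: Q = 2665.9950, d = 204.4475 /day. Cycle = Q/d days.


Cycle = 2665.9950 / 204.4475 = 13.0400

13.0400 days


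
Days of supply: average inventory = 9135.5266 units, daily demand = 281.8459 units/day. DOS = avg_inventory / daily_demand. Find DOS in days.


DOS = 9135.5266 / 281.8459 = 32.4132

32.4132 days


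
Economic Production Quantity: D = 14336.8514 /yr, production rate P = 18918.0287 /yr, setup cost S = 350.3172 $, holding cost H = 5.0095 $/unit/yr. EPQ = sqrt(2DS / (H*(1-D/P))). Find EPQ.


1 - D/P = 1 - 0.7578 = 0.2422
H*(1-D/P) = 1.2131
2DS = 10044891.2785
EPQ = sqrt(8280368.0212) = 2877.5629

2877.5629 units


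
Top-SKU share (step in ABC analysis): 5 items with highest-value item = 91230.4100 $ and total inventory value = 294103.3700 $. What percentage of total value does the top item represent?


Top item = 91230.4100
Total = 294103.3700
Percentage = 91230.4100 / 294103.3700 * 100 = 31.0198

31.0198%


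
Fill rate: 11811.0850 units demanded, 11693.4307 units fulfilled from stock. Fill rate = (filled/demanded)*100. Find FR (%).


FR = 11693.4307 / 11811.0850 * 100 = 99.0039

99.0039%


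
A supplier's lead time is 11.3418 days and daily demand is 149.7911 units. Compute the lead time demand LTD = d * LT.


LTD = 149.7911 * 11.3418 = 1698.9007

1698.9007 units


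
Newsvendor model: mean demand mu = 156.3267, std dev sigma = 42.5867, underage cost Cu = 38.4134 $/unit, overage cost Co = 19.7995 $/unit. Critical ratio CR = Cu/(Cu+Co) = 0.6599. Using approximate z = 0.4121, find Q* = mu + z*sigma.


CR = Cu/(Cu+Co) = 38.4134/(38.4134+19.7995) = 0.6599
z = 0.4121
Q* = 156.3267 + 0.4121 * 42.5867 = 173.8767

173.8767 units


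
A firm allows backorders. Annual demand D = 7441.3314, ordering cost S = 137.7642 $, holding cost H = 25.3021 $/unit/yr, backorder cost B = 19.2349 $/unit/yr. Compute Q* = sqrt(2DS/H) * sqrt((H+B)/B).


sqrt(2DS/H) = 284.6625
sqrt((H+B)/B) = 1.5217
Q* = 284.6625 * 1.5217 = 433.1574

433.1574 units


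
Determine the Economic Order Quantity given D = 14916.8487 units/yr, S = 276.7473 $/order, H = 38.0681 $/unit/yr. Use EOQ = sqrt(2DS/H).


2*D*S = 2 * 14916.8487 * 276.7473 = 8256395.2045
2*D*S/H = 216884.8775
EOQ = sqrt(216884.8775) = 465.7090

465.7090 units


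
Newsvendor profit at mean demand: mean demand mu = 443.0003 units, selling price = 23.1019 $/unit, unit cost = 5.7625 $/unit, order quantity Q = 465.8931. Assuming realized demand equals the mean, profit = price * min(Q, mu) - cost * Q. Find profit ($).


Sales at mu = min(465.8931, 443.0003) = 443.0003
Revenue = 23.1019 * 443.0003 = 10234.1486
Total cost = 5.7625 * 465.8931 = 2684.7090
Profit = 10234.1486 - 2684.7090 = 7549.4396

7549.4396 $


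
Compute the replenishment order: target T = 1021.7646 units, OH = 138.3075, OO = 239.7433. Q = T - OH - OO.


Inventory position = OH + OO = 138.3075 + 239.7433 = 378.0508
Q = 1021.7646 - 378.0508 = 643.7138

643.7138 units


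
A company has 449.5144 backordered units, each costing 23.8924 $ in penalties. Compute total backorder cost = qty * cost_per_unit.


Total = 449.5144 * 23.8924 = 10739.9779

10739.9779 $


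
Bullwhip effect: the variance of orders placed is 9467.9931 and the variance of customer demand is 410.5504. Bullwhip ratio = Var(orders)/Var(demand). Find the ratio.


BW = 9467.9931 / 410.5504 = 23.0617

23.0617


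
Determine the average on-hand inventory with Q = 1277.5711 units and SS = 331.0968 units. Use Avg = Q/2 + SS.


Q/2 = 638.7855
Avg = 638.7855 + 331.0968 = 969.8823

969.8823 units


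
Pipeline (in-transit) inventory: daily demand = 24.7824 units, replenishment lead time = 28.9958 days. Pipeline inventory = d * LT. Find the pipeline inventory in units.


Pipeline = 24.7824 * 28.9958 = 718.5855

718.5855 units


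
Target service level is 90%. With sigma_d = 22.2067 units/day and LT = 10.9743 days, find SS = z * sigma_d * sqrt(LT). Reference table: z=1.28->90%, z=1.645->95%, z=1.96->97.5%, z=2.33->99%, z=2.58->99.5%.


From the table, SL = 90% corresponds to z = 1.28
sqrt(LT) = sqrt(10.9743) = 3.3127
SS = 1.28 * 22.2067 * 3.3127 = 94.1635

94.1635 units


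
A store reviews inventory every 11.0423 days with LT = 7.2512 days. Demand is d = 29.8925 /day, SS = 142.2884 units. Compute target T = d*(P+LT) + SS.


P + LT = 18.2935
d*(P+LT) = 29.8925 * 18.2935 = 546.8384
T = 546.8384 + 142.2884 = 689.1268

689.1268 units


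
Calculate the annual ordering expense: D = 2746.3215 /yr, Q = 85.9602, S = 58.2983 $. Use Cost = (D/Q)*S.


Number of orders = D/Q = 31.9488
Cost = 31.9488 * 58.2983 = 1862.5582

1862.5582 $/yr


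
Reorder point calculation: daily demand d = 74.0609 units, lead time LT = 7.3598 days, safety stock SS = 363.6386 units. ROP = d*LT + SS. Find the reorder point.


d*LT = 74.0609 * 7.3598 = 545.0734
ROP = 545.0734 + 363.6386 = 908.7120

908.7120 units


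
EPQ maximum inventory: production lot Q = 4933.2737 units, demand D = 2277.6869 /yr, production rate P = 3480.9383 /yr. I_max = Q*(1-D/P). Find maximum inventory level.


D/P = 0.6543
1 - D/P = 0.3457
I_max = 4933.2737 * 0.3457 = 1705.2783

1705.2783 units


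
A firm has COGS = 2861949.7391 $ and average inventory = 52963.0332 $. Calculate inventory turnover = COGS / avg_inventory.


Turnover = 2861949.7391 / 52963.0332 = 54.0367

54.0367


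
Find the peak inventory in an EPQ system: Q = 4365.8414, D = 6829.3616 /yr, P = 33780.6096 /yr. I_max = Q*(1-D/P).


D/P = 0.2022
1 - D/P = 0.7978
I_max = 4365.8414 * 0.7978 = 3483.2075

3483.2075 units


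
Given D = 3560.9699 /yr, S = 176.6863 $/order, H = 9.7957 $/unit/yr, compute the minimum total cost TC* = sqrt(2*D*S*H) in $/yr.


2*D*S*H = 12326411.1809
TC* = sqrt(12326411.1809) = 3510.8989

3510.8989 $/yr


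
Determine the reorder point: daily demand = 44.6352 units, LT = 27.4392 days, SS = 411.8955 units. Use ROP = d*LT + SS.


d*LT = 44.6352 * 27.4392 = 1224.7542
ROP = 1224.7542 + 411.8955 = 1636.6497

1636.6497 units


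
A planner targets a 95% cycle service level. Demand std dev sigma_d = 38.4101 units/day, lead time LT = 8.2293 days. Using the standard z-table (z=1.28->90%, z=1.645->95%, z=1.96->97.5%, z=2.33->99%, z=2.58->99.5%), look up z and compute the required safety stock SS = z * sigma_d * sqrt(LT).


From the table, SL = 95% corresponds to z = 1.645
sqrt(LT) = sqrt(8.2293) = 2.8687
SS = 1.645 * 38.4101 * 2.8687 = 181.2562

181.2562 units


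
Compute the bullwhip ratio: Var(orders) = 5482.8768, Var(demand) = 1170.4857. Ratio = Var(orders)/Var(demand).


BW = 5482.8768 / 1170.4857 = 4.6843

4.6843


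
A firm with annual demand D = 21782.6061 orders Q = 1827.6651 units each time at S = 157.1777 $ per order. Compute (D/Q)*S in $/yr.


Number of orders = D/Q = 11.9183
Cost = 11.9183 * 157.1777 = 1873.2863

1873.2863 $/yr


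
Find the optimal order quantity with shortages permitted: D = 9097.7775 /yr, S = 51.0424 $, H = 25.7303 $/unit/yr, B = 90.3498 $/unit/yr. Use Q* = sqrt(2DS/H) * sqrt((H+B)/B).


sqrt(2DS/H) = 189.9878
sqrt((H+B)/B) = 1.1335
Q* = 189.9878 * 1.1335 = 215.3481

215.3481 units


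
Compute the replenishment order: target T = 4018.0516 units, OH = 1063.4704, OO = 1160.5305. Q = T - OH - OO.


Inventory position = OH + OO = 1063.4704 + 1160.5305 = 2224.0009
Q = 4018.0516 - 2224.0009 = 1794.0507

1794.0507 units


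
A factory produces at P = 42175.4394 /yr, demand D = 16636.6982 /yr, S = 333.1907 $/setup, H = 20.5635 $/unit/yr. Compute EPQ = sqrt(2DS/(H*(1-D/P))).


1 - D/P = 1 - 0.3945 = 0.6055
H*(1-D/P) = 12.4519
2DS = 11086386.2379
EPQ = sqrt(890334.2863) = 943.5753

943.5753 units


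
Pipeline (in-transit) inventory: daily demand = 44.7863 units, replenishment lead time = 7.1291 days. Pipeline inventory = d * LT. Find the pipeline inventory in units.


Pipeline = 44.7863 * 7.1291 = 319.2860

319.2860 units


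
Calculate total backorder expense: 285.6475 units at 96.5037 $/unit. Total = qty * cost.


Total = 285.6475 * 96.5037 = 27566.0406

27566.0406 $


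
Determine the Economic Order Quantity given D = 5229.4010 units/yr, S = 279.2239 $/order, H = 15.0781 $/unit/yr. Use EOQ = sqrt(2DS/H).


2*D*S = 2 * 5229.4010 * 279.2239 = 2920347.4838
2*D*S/H = 193681.3978
EOQ = sqrt(193681.3978) = 440.0925

440.0925 units


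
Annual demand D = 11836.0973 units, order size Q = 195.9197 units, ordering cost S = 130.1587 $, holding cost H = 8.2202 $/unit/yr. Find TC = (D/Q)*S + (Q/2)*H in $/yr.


Ordering cost = D*S/Q = 7863.2779
Holding cost = Q*H/2 = 805.2496
TC = 7863.2779 + 805.2496 = 8668.5274

8668.5274 $/yr


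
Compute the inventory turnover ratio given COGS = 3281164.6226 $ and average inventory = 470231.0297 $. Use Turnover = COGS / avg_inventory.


Turnover = 3281164.6226 / 470231.0297 = 6.9778

6.9778


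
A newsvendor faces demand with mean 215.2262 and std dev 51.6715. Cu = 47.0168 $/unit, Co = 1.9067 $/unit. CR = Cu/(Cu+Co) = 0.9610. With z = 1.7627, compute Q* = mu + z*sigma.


CR = Cu/(Cu+Co) = 47.0168/(47.0168+1.9067) = 0.9610
z = 1.7627
Q* = 215.2262 + 1.7627 * 51.6715 = 306.3076

306.3076 units


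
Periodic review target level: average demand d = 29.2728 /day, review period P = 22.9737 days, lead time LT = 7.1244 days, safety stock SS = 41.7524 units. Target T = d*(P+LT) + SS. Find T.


P + LT = 30.0981
d*(P+LT) = 29.2728 * 30.0981 = 881.0557
T = 881.0557 + 41.7524 = 922.8081

922.8081 units


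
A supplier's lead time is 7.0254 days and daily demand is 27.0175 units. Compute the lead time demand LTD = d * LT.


LTD = 27.0175 * 7.0254 = 189.8087

189.8087 units


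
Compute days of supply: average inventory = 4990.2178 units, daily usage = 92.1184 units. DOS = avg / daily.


DOS = 4990.2178 / 92.1184 = 54.1718

54.1718 days


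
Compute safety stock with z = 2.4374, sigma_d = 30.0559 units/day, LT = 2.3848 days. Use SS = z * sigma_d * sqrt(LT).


sqrt(LT) = sqrt(2.3848) = 1.5443
SS = 2.4374 * 30.0559 * 1.5443 = 113.1312

113.1312 units


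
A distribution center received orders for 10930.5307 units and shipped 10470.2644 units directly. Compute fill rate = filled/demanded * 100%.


FR = 10470.2644 / 10930.5307 * 100 = 95.7892

95.7892%


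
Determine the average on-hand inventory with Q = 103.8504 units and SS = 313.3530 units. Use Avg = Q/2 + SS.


Q/2 = 51.9252
Avg = 51.9252 + 313.3530 = 365.2782

365.2782 units


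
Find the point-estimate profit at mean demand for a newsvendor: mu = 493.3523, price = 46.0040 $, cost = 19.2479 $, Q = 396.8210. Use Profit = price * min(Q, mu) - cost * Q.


Sales at mu = min(396.8210, 493.3523) = 396.8210
Revenue = 46.0040 * 396.8210 = 18255.3533
Total cost = 19.2479 * 396.8210 = 7637.9709
Profit = 18255.3533 - 7637.9709 = 10617.3824

10617.3824 $


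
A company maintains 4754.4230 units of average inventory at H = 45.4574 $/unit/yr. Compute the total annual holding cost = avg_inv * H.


Cost = 4754.4230 * 45.4574 = 216123.7081

216123.7081 $/yr


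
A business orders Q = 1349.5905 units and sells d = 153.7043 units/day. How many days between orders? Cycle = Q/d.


Cycle = 1349.5905 / 153.7043 = 8.7804

8.7804 days


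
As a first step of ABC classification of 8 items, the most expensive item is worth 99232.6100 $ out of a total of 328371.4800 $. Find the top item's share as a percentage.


Top item = 99232.6100
Total = 328371.4800
Percentage = 99232.6100 / 328371.4800 * 100 = 30.2196

30.2196%


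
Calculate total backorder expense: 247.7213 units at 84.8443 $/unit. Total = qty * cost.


Total = 247.7213 * 84.8443 = 21017.7403

21017.7403 $


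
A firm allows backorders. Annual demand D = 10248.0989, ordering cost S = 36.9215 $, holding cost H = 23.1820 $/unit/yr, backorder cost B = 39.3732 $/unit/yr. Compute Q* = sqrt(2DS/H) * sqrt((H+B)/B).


sqrt(2DS/H) = 180.6762
sqrt((H+B)/B) = 1.2605
Q* = 180.6762 * 1.2605 = 227.7363

227.7363 units


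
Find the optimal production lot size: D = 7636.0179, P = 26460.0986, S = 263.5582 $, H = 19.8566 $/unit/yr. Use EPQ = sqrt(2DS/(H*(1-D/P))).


1 - D/P = 1 - 0.2886 = 0.7114
H*(1-D/P) = 14.1263
2DS = 4025070.2658
EPQ = sqrt(284935.3032) = 533.7933

533.7933 units


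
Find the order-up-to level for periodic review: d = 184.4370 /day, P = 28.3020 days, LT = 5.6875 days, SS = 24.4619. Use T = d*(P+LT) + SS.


P + LT = 33.9895
d*(P+LT) = 184.4370 * 33.9895 = 6268.9214
T = 6268.9214 + 24.4619 = 6293.3833

6293.3833 units


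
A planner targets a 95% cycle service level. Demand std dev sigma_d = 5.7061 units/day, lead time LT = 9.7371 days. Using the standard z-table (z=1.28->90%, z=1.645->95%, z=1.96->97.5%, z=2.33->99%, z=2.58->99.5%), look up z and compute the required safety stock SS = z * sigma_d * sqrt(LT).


From the table, SL = 95% corresponds to z = 1.645
sqrt(LT) = sqrt(9.7371) = 3.1204
SS = 1.645 * 5.7061 * 3.1204 = 29.2900

29.2900 units


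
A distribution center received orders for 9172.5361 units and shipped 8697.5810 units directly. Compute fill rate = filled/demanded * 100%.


FR = 8697.5810 / 9172.5361 * 100 = 94.8220

94.8220%


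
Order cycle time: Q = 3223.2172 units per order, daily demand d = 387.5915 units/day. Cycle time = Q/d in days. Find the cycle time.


Cycle = 3223.2172 / 387.5915 = 8.3160

8.3160 days


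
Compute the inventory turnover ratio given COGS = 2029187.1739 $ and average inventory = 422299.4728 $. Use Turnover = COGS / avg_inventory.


Turnover = 2029187.1739 / 422299.4728 = 4.8051

4.8051


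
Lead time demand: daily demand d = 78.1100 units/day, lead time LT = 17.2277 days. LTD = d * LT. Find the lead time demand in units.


LTD = 78.1100 * 17.2277 = 1345.6556

1345.6556 units


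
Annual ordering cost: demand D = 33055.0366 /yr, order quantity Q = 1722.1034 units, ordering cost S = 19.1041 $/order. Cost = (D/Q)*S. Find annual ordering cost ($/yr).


Number of orders = D/Q = 19.1946
Cost = 19.1946 * 19.1041 = 366.6950

366.6950 $/yr


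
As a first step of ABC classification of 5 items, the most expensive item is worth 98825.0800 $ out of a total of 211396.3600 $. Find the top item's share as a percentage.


Top item = 98825.0800
Total = 211396.3600
Percentage = 98825.0800 / 211396.3600 * 100 = 46.7487

46.7487%


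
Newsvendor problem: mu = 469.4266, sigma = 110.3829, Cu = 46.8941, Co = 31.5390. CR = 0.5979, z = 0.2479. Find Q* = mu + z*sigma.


CR = Cu/(Cu+Co) = 46.8941/(46.8941+31.5390) = 0.5979
z = 0.2479
Q* = 469.4266 + 0.2479 * 110.3829 = 496.7905

496.7905 units


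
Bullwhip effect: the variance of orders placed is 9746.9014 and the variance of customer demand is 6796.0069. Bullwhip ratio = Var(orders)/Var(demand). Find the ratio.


BW = 9746.9014 / 6796.0069 = 1.4342

1.4342


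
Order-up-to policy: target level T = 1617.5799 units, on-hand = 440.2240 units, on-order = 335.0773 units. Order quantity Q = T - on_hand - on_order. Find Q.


Inventory position = OH + OO = 440.2240 + 335.0773 = 775.3013
Q = 1617.5799 - 775.3013 = 842.2786

842.2786 units


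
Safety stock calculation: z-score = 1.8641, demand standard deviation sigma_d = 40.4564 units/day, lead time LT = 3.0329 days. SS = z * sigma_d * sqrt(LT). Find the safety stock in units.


sqrt(LT) = sqrt(3.0329) = 1.7415
SS = 1.8641 * 40.4564 * 1.7415 = 131.3365

131.3365 units


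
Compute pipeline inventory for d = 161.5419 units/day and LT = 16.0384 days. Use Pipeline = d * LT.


Pipeline = 161.5419 * 16.0384 = 2590.8736

2590.8736 units


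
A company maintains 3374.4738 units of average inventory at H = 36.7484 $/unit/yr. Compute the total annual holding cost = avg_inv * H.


Cost = 3374.4738 * 36.7484 = 124006.5130

124006.5130 $/yr


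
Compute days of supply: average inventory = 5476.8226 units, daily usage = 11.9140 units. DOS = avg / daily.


DOS = 5476.8226 / 11.9140 = 459.6964

459.6964 days


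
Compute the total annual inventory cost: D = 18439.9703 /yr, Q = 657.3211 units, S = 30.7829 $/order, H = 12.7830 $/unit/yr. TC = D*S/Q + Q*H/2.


Ordering cost = D*S/Q = 863.5593
Holding cost = Q*H/2 = 4201.2678
TC = 863.5593 + 4201.2678 = 5064.8271

5064.8271 $/yr


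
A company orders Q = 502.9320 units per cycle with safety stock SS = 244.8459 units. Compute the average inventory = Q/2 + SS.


Q/2 = 251.4660
Avg = 251.4660 + 244.8459 = 496.3119

496.3119 units


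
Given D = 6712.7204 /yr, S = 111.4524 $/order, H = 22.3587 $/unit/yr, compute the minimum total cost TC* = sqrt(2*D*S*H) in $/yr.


2*D*S*H = 33455269.1093
TC* = sqrt(33455269.1093) = 5784.0530

5784.0530 $/yr


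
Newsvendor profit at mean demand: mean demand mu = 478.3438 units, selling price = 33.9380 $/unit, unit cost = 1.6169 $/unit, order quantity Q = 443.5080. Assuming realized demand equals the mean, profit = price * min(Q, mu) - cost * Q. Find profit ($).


Sales at mu = min(443.5080, 478.3438) = 443.5080
Revenue = 33.9380 * 443.5080 = 15051.7745
Total cost = 1.6169 * 443.5080 = 717.1081
Profit = 15051.7745 - 717.1081 = 14334.6664

14334.6664 $


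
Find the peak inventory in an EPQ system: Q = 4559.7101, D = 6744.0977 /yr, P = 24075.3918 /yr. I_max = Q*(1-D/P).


D/P = 0.2801
1 - D/P = 0.7199
I_max = 4559.7101 * 0.7199 = 3282.4254

3282.4254 units


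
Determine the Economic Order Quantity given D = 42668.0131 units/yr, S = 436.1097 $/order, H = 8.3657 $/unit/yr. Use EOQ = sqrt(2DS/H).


2*D*S = 2 * 42668.0131 * 436.1097 = 37215868.7853
2*D*S/H = 4448625.7917
EOQ = sqrt(4448625.7917) = 2109.1766

2109.1766 units


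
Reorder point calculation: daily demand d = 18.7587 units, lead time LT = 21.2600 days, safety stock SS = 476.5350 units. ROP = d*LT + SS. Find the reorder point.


d*LT = 18.7587 * 21.2600 = 398.8100
ROP = 398.8100 + 476.5350 = 875.3450

875.3450 units


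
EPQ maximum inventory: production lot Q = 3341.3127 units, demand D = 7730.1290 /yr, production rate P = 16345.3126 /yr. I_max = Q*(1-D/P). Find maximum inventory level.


D/P = 0.4729
1 - D/P = 0.5271
I_max = 3341.3127 * 0.5271 = 1761.1179

1761.1179 units


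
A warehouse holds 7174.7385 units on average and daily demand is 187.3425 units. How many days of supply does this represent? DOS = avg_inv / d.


DOS = 7174.7385 / 187.3425 = 38.2974

38.2974 days


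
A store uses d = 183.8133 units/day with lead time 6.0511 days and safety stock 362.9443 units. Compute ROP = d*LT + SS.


d*LT = 183.8133 * 6.0511 = 1112.2727
ROP = 1112.2727 + 362.9443 = 1475.2170

1475.2170 units


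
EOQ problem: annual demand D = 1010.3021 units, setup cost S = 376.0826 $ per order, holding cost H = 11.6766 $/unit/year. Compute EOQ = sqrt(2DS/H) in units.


2*D*S = 2 * 1010.3021 * 376.0826 = 759914.0811
2*D*S/H = 65080.0816
EOQ = sqrt(65080.0816) = 255.1080

255.1080 units


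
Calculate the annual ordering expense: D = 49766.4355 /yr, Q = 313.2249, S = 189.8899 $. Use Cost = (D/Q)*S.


Number of orders = D/Q = 158.8840
Cost = 158.8840 * 189.8899 = 30170.4732

30170.4732 $/yr


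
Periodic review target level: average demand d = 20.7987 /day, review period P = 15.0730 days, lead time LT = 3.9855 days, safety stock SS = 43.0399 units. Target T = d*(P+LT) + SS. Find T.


P + LT = 19.0585
d*(P+LT) = 20.7987 * 19.0585 = 396.3920
T = 396.3920 + 43.0399 = 439.4319

439.4319 units


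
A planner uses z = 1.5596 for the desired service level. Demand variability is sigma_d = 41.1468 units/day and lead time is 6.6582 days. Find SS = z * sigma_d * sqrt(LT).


sqrt(LT) = sqrt(6.6582) = 2.5803
SS = 1.5596 * 41.1468 * 2.5803 = 165.5876

165.5876 units


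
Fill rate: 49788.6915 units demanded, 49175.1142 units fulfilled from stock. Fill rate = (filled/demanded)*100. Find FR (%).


FR = 49175.1142 / 49788.6915 * 100 = 98.7676

98.7676%


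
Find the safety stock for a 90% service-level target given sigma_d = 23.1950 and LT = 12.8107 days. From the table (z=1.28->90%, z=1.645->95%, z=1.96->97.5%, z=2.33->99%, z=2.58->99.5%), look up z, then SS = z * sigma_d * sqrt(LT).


From the table, SL = 90% corresponds to z = 1.28
sqrt(LT) = sqrt(12.8107) = 3.5792
SS = 1.28 * 23.1950 * 3.5792 = 106.2651

106.2651 units


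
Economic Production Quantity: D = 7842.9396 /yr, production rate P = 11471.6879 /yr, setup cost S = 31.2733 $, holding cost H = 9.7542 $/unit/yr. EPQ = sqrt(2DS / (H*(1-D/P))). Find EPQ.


1 - D/P = 1 - 0.6837 = 0.3163
H*(1-D/P) = 3.0855
2DS = 490549.2060
EPQ = sqrt(158986.9210) = 398.7316

398.7316 units


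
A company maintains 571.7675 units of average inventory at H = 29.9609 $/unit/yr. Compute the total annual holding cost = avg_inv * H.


Cost = 571.7675 * 29.9609 = 17130.6689

17130.6689 $/yr


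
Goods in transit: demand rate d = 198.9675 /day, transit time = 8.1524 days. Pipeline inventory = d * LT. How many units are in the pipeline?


Pipeline = 198.9675 * 8.1524 = 1622.0626

1622.0626 units


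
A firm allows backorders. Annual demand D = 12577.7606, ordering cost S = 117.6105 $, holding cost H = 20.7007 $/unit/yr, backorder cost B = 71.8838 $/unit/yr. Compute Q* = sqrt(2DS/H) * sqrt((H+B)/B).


sqrt(2DS/H) = 378.0482
sqrt((H+B)/B) = 1.1349
Q* = 378.0482 * 1.1349 = 429.0430

429.0430 units


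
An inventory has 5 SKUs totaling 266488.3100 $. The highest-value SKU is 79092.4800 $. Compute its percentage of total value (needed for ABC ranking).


Top item = 79092.4800
Total = 266488.3100
Percentage = 79092.4800 / 266488.3100 * 100 = 29.6795

29.6795%


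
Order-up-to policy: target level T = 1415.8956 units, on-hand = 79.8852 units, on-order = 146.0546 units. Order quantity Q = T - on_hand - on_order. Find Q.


Inventory position = OH + OO = 79.8852 + 146.0546 = 225.9398
Q = 1415.8956 - 225.9398 = 1189.9558

1189.9558 units


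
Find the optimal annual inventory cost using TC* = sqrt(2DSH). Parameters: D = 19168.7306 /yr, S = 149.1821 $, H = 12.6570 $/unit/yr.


2*D*S*H = 72388711.4174
TC* = sqrt(72388711.4174) = 8508.1556

8508.1556 $/yr


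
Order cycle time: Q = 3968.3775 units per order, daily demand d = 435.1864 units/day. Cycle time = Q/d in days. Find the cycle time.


Cycle = 3968.3775 / 435.1864 = 9.1188

9.1188 days


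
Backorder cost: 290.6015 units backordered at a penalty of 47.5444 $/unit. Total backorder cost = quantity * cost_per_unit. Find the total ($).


Total = 290.6015 * 47.5444 = 13816.4740

13816.4740 $


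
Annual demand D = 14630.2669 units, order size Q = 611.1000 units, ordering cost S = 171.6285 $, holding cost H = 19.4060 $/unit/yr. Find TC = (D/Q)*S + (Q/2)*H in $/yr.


Ordering cost = D*S/Q = 4108.9360
Holding cost = Q*H/2 = 5929.5033
TC = 4108.9360 + 5929.5033 = 10038.4393

10038.4393 $/yr


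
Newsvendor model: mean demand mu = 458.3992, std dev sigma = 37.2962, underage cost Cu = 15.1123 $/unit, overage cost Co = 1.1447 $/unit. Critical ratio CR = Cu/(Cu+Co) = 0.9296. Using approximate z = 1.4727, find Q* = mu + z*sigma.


CR = Cu/(Cu+Co) = 15.1123/(15.1123+1.1447) = 0.9296
z = 1.4727
Q* = 458.3992 + 1.4727 * 37.2962 = 513.3253

513.3253 units


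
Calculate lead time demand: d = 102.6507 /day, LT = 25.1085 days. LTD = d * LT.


LTD = 102.6507 * 25.1085 = 2577.4051

2577.4051 units


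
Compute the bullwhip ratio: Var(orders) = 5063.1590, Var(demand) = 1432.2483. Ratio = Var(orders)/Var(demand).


BW = 5063.1590 / 1432.2483 = 3.5351

3.5351


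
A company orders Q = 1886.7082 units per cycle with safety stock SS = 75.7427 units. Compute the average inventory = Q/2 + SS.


Q/2 = 943.3541
Avg = 943.3541 + 75.7427 = 1019.0968

1019.0968 units


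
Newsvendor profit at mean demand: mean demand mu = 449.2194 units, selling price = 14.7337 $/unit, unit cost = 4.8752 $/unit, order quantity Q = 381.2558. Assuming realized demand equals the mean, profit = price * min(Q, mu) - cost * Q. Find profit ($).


Sales at mu = min(381.2558, 449.2194) = 381.2558
Revenue = 14.7337 * 381.2558 = 5617.3086
Total cost = 4.8752 * 381.2558 = 1858.6983
Profit = 5617.3086 - 1858.6983 = 3758.6103

3758.6103 $


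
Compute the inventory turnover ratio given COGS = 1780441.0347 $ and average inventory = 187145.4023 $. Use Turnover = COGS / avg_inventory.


Turnover = 1780441.0347 / 187145.4023 = 9.5137

9.5137


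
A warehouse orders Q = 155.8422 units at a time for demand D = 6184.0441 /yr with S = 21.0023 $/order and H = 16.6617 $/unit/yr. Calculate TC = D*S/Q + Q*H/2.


Ordering cost = D*S/Q = 833.4017
Holding cost = Q*H/2 = 1298.2980
TC = 833.4017 + 1298.2980 = 2131.6997

2131.6997 $/yr


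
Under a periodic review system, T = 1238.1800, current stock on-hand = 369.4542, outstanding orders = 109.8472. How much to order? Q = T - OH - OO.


Inventory position = OH + OO = 369.4542 + 109.8472 = 479.3014
Q = 1238.1800 - 479.3014 = 758.8786

758.8786 units


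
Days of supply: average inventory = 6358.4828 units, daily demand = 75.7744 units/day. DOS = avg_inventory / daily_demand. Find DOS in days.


DOS = 6358.4828 / 75.7744 = 83.9133

83.9133 days


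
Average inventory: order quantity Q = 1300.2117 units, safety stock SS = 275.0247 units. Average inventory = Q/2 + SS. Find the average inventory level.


Q/2 = 650.1059
Avg = 650.1059 + 275.0247 = 925.1306

925.1306 units


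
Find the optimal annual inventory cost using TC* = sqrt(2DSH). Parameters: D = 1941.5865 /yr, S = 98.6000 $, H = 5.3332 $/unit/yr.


2*D*S*H = 2041980.1908
TC* = sqrt(2041980.1908) = 1428.9787

1428.9787 $/yr


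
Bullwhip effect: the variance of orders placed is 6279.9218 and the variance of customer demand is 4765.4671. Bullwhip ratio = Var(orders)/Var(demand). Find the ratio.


BW = 6279.9218 / 4765.4671 = 1.3178

1.3178


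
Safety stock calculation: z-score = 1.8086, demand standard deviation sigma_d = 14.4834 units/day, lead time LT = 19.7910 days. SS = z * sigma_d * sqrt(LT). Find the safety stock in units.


sqrt(LT) = sqrt(19.7910) = 4.4487
SS = 1.8086 * 14.4834 * 4.4487 = 116.5325

116.5325 units


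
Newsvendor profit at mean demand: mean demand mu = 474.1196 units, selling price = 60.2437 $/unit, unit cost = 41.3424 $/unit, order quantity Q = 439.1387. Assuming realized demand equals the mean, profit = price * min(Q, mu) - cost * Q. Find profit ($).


Sales at mu = min(439.1387, 474.1196) = 439.1387
Revenue = 60.2437 * 439.1387 = 26455.3401
Total cost = 41.3424 * 439.1387 = 18155.0478
Profit = 26455.3401 - 18155.0478 = 8300.2923

8300.2923 $


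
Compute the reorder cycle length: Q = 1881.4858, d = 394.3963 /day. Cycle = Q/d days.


Cycle = 1881.4858 / 394.3963 = 4.7705

4.7705 days


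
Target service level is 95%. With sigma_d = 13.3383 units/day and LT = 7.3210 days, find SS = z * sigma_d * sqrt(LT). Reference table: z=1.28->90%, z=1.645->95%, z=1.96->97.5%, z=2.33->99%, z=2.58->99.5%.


From the table, SL = 95% corresponds to z = 1.645
sqrt(LT) = sqrt(7.3210) = 2.7057
SS = 1.645 * 13.3383 * 2.7057 = 59.3679

59.3679 units


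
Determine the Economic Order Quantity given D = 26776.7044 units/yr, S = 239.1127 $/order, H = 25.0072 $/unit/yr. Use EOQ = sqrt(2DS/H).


2*D*S = 2 * 26776.7044 * 239.1127 = 12805300.1724
2*D*S/H = 512064.5323
EOQ = sqrt(512064.5323) = 715.5868

715.5868 units


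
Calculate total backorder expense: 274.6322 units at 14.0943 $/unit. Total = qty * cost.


Total = 274.6322 * 14.0943 = 3870.7486

3870.7486 $


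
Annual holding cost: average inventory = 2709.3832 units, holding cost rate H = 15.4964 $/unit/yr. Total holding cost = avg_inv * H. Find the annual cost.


Cost = 2709.3832 * 15.4964 = 41985.6858

41985.6858 $/yr


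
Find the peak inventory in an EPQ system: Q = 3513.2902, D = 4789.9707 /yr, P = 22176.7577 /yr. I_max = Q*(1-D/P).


D/P = 0.2160
1 - D/P = 0.7840
I_max = 3513.2902 * 0.7840 = 2754.4526

2754.4526 units


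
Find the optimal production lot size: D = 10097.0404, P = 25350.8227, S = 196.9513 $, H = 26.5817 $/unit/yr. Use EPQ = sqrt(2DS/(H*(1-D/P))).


1 - D/P = 1 - 0.3983 = 0.6017
H*(1-D/P) = 15.9944
2DS = 3977250.4659
EPQ = sqrt(248665.0236) = 498.6632

498.6632 units


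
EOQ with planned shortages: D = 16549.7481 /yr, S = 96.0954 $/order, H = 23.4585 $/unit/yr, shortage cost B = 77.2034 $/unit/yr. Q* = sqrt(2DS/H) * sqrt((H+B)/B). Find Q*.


sqrt(2DS/H) = 368.2238
sqrt((H+B)/B) = 1.1419
Q* = 368.2238 * 1.1419 = 420.4615

420.4615 units


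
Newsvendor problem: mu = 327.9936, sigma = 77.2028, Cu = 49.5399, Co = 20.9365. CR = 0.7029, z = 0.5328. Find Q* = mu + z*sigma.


CR = Cu/(Cu+Co) = 49.5399/(49.5399+20.9365) = 0.7029
z = 0.5328
Q* = 327.9936 + 0.5328 * 77.2028 = 369.1273

369.1273 units


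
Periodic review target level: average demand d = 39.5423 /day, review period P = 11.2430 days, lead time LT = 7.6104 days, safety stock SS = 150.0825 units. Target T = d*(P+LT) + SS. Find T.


P + LT = 18.8534
d*(P+LT) = 39.5423 * 18.8534 = 745.5068
T = 745.5068 + 150.0825 = 895.5893

895.5893 units


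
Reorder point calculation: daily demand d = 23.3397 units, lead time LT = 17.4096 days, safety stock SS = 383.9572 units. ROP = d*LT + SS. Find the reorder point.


d*LT = 23.3397 * 17.4096 = 406.3348
ROP = 406.3348 + 383.9572 = 790.2920

790.2920 units


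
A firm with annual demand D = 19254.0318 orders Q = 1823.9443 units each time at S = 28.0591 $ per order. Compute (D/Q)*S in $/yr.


Number of orders = D/Q = 10.5563
Cost = 10.5563 * 28.0591 = 296.1992

296.1992 $/yr


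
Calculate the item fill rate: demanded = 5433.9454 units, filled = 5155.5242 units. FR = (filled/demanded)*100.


FR = 5155.5242 / 5433.9454 * 100 = 94.8763

94.8763%


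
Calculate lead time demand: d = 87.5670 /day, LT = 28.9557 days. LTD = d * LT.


LTD = 87.5670 * 28.9557 = 2535.5638

2535.5638 units


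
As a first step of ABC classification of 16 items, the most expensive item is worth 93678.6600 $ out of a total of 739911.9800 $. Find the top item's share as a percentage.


Top item = 93678.6600
Total = 739911.9800
Percentage = 93678.6600 / 739911.9800 * 100 = 12.6608

12.6608%


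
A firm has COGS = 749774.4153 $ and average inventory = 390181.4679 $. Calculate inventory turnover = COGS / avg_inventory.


Turnover = 749774.4153 / 390181.4679 = 1.9216

1.9216


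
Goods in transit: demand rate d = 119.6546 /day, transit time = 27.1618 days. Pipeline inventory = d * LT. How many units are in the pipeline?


Pipeline = 119.6546 * 27.1618 = 3250.0343

3250.0343 units


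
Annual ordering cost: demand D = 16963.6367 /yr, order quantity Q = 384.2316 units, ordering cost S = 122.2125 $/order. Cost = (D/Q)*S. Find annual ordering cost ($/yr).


Number of orders = D/Q = 44.1495
Cost = 44.1495 * 122.2125 = 5395.6219

5395.6219 $/yr


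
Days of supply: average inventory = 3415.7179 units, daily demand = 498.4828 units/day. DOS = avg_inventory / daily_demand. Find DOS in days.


DOS = 3415.7179 / 498.4828 = 6.8522

6.8522 days


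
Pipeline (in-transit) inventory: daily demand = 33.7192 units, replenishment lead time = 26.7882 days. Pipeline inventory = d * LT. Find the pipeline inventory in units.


Pipeline = 33.7192 * 26.7882 = 903.2767

903.2767 units


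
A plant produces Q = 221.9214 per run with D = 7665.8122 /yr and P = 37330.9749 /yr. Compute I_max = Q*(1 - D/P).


D/P = 0.2053
1 - D/P = 0.7947
I_max = 221.9214 * 0.7947 = 176.3505

176.3505 units


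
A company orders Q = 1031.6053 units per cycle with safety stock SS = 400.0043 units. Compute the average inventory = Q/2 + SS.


Q/2 = 515.8026
Avg = 515.8026 + 400.0043 = 915.8069

915.8069 units


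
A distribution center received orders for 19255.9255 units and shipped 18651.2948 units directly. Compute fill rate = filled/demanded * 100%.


FR = 18651.2948 / 19255.9255 * 100 = 96.8600

96.8600%


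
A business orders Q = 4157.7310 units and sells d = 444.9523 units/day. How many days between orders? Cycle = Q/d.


Cycle = 4157.7310 / 444.9523 = 9.3442

9.3442 days


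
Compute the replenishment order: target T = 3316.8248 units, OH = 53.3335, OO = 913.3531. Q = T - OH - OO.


Inventory position = OH + OO = 53.3335 + 913.3531 = 966.6866
Q = 3316.8248 - 966.6866 = 2350.1382

2350.1382 units


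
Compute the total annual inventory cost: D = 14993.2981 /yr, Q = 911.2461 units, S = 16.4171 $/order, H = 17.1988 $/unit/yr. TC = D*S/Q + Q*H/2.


Ordering cost = D*S/Q = 270.1207
Holding cost = Q*H/2 = 7836.1697
TC = 270.1207 + 7836.1697 = 8106.2905

8106.2905 $/yr


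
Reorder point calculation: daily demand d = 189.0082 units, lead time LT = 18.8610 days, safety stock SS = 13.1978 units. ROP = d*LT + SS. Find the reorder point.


d*LT = 189.0082 * 18.8610 = 3564.8837
ROP = 3564.8837 + 13.1978 = 3578.0815

3578.0815 units


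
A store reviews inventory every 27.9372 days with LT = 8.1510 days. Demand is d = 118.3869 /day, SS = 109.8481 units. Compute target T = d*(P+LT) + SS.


P + LT = 36.0882
d*(P+LT) = 118.3869 * 36.0882 = 4272.3701
T = 4272.3701 + 109.8481 = 4382.2182

4382.2182 units


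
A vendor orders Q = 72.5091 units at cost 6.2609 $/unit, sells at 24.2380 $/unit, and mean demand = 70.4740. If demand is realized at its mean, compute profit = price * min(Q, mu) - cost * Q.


Sales at mu = min(72.5091, 70.4740) = 70.4740
Revenue = 24.2380 * 70.4740 = 1708.1488
Total cost = 6.2609 * 72.5091 = 453.9722
Profit = 1708.1488 - 453.9722 = 1254.1766

1254.1766 $


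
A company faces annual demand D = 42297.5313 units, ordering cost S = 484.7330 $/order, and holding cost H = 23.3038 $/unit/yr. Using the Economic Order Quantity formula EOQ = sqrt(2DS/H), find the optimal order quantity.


2*D*S = 2 * 42297.5313 * 484.7330 = 41006018.4793
2*D*S/H = 1759627.9782
EOQ = sqrt(1759627.9782) = 1326.5097

1326.5097 units


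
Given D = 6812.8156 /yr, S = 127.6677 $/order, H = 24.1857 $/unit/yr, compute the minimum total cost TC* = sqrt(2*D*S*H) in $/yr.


2*D*S*H = 42072306.9039
TC* = sqrt(42072306.9039) = 6486.3169

6486.3169 $/yr


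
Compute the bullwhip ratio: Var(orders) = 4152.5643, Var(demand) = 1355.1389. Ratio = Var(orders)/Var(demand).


BW = 4152.5643 / 1355.1389 = 3.0643

3.0643


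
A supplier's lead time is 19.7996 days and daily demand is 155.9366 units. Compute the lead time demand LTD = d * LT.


LTD = 155.9366 * 19.7996 = 3087.4823

3087.4823 units


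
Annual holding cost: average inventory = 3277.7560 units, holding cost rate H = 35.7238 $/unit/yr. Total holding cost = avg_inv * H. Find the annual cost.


Cost = 3277.7560 * 35.7238 = 117093.8998

117093.8998 $/yr


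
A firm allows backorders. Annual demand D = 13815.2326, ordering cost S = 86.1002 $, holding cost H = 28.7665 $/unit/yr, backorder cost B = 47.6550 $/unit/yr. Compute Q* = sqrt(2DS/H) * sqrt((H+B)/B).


sqrt(2DS/H) = 287.5760
sqrt((H+B)/B) = 1.2663
Q* = 287.5760 * 1.2663 = 364.1717

364.1717 units


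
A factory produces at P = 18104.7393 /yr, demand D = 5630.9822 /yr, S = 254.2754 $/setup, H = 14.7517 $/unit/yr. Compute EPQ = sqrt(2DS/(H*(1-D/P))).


1 - D/P = 1 - 0.3110 = 0.6890
H*(1-D/P) = 10.1636
2DS = 2863640.5026
EPQ = sqrt(281754.8609) = 530.8059

530.8059 units


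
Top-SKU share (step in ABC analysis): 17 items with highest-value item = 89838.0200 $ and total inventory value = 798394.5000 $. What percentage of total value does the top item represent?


Top item = 89838.0200
Total = 798394.5000
Percentage = 89838.0200 / 798394.5000 * 100 = 11.2523

11.2523%


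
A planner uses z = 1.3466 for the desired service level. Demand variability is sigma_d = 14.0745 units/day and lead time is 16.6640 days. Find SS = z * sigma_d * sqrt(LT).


sqrt(LT) = sqrt(16.6640) = 4.0822
SS = 1.3466 * 14.0745 * 4.0822 = 77.3680

77.3680 units


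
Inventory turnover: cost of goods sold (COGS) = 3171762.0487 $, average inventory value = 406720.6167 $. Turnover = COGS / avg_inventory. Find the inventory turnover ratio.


Turnover = 3171762.0487 / 406720.6167 = 7.7984

7.7984


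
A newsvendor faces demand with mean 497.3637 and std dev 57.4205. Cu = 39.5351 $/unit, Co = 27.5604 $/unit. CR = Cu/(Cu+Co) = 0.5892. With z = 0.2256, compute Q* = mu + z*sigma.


CR = Cu/(Cu+Co) = 39.5351/(39.5351+27.5604) = 0.5892
z = 0.2256
Q* = 497.3637 + 0.2256 * 57.4205 = 510.3178

510.3178 units


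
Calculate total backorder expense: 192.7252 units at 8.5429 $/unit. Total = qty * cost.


Total = 192.7252 * 8.5429 = 1646.4321

1646.4321 $


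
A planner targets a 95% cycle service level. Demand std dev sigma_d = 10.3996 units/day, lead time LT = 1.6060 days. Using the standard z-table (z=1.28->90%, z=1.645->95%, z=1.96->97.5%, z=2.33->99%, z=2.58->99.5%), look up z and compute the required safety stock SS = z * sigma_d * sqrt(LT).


From the table, SL = 95% corresponds to z = 1.645
sqrt(LT) = sqrt(1.6060) = 1.2673
SS = 1.645 * 10.3996 * 1.2673 = 21.6798

21.6798 units
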